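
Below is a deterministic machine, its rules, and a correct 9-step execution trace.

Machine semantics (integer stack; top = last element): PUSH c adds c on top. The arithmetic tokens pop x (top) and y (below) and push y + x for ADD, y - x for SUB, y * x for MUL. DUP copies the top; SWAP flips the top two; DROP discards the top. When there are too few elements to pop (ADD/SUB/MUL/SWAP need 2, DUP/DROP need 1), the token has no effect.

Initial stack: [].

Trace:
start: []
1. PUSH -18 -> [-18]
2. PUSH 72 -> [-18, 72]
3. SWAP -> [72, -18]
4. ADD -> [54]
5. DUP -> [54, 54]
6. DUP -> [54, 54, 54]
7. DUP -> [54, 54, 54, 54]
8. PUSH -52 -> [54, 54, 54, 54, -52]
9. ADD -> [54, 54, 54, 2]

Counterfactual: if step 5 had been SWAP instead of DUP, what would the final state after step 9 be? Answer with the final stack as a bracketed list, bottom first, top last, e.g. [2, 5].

(re-executing from step 5 with the substitution; state before step 5: [54])
5. SWAP -> [54]
6. DUP -> [54, 54]
7. DUP -> [54, 54, 54]
8. PUSH -52 -> [54, 54, 54, -52]
9. ADD -> [54, 54, 2]

[54, 54, 2]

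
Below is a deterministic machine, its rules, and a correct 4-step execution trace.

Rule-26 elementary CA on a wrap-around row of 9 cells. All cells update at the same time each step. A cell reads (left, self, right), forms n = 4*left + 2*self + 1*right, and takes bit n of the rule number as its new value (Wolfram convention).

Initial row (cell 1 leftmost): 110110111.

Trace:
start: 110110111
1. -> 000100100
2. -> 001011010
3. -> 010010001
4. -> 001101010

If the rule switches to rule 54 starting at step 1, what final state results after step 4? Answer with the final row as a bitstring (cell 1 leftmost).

110000111

(re-executing steps 1..4 under rule 54; state before step 1: 110110111)
1. -> 001001000
2. -> 011111100
3. -> 100000010
4. -> 110000111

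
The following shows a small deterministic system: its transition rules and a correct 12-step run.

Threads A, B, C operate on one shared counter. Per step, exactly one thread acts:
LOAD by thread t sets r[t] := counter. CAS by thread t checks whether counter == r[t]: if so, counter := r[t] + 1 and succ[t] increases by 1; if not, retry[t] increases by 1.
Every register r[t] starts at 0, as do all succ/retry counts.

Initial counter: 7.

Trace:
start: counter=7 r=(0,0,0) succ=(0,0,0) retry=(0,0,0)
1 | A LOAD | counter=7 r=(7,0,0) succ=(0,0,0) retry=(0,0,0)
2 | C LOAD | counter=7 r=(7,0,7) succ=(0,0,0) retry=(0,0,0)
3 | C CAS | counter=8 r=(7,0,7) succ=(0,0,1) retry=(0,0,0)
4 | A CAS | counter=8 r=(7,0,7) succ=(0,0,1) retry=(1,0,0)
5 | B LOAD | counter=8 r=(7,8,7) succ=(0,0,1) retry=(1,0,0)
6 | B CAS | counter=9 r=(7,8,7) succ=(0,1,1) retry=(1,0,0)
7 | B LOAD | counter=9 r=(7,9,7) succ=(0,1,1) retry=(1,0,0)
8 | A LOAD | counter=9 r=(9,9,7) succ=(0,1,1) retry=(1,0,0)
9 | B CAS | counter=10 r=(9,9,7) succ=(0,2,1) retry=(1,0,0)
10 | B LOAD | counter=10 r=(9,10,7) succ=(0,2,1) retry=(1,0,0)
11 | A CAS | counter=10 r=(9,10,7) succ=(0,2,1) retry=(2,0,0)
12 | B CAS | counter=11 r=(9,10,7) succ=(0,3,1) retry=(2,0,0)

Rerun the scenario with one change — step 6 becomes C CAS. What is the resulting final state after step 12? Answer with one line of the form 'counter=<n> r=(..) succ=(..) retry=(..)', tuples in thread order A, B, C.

(re-executing from step 6 with the substitution; state before step 6: counter=8 r=(7,8,7) succ=(0,0,1) retry=(1,0,0))
6 | C CAS | counter=8 r=(7,8,7) succ=(0,0,1) retry=(1,0,1)
7 | B LOAD | counter=8 r=(7,8,7) succ=(0,0,1) retry=(1,0,1)
8 | A LOAD | counter=8 r=(8,8,7) succ=(0,0,1) retry=(1,0,1)
9 | B CAS | counter=9 r=(8,8,7) succ=(0,1,1) retry=(1,0,1)
10 | B LOAD | counter=9 r=(8,9,7) succ=(0,1,1) retry=(1,0,1)
11 | A CAS | counter=9 r=(8,9,7) succ=(0,1,1) retry=(2,0,1)
12 | B CAS | counter=10 r=(8,9,7) succ=(0,2,1) retry=(2,0,1)

counter=10 r=(8,9,7) succ=(0,2,1) retry=(2,0,1)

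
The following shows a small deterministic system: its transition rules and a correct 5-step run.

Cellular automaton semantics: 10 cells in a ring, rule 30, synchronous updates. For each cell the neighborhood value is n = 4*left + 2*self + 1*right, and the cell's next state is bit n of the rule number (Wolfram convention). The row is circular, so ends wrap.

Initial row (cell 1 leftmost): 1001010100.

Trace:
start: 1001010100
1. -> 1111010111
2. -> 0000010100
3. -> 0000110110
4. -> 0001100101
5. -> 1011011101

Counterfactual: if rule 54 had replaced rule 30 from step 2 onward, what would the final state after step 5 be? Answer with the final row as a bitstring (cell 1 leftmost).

(re-executing steps 2..5 under rule 54; state before step 2: 1111010111)
2. -> 0000111000
3. -> 0001000100
4. -> 0011101110
5. -> 0100010001

0100010001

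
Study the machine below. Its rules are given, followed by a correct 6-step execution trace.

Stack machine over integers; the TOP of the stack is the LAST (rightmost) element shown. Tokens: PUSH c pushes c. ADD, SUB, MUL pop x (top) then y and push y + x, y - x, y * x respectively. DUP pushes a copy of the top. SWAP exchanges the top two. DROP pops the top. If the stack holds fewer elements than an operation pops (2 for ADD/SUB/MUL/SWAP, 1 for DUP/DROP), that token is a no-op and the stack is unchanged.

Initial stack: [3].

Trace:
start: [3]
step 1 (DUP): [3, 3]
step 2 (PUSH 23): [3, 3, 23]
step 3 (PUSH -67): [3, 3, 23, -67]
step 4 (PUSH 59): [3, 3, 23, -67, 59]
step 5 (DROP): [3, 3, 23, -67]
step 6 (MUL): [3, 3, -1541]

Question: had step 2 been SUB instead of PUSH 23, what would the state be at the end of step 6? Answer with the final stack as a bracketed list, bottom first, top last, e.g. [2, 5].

[0]

(re-executing from step 2 with the substitution; state before step 2: [3, 3])
step 2 (SUB): [0]
step 3 (PUSH -67): [0, -67]
step 4 (PUSH 59): [0, -67, 59]
step 5 (DROP): [0, -67]
step 6 (MUL): [0]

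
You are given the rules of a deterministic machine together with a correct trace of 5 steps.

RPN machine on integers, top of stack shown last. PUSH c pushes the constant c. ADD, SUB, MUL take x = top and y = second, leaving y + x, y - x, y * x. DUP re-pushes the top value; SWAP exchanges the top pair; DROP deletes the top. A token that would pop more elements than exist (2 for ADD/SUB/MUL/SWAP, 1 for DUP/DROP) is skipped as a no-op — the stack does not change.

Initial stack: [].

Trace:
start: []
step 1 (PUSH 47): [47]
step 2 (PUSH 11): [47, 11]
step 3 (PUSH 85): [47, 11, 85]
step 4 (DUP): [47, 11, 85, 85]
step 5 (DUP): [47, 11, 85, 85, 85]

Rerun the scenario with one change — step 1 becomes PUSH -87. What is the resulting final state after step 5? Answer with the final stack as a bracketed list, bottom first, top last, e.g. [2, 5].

(re-executing from step 1 with the substitution; state before step 1: [])
step 1 (PUSH -87): [-87]
step 2 (PUSH 11): [-87, 11]
step 3 (PUSH 85): [-87, 11, 85]
step 4 (DUP): [-87, 11, 85, 85]
step 5 (DUP): [-87, 11, 85, 85, 85]

[-87, 11, 85, 85, 85]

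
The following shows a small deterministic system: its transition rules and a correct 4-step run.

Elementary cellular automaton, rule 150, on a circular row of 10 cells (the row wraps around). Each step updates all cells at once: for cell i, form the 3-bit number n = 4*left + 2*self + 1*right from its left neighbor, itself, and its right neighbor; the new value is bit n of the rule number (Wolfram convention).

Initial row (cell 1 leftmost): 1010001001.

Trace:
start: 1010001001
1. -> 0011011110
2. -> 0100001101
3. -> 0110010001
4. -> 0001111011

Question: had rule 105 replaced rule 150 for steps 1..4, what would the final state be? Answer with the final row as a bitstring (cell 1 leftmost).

(re-executing steps 1..4 under rule 105; state before step 1: 1010001001)
1. -> 1100100001
2. -> 0100001101
3. -> 1001101110
4. -> 0001111011

0001111011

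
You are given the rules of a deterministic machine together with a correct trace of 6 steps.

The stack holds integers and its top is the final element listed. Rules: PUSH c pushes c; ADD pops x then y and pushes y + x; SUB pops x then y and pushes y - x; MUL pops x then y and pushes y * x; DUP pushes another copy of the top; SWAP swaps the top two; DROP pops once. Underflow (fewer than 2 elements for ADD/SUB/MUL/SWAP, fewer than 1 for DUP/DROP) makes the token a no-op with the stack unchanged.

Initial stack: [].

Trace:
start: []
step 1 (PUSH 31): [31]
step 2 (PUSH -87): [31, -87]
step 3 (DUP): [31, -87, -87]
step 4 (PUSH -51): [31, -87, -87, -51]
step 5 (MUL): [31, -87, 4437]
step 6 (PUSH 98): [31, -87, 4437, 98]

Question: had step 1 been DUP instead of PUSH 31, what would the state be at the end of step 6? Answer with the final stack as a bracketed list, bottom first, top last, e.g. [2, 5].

(re-executing from step 1 with the substitution; state before step 1: [])
step 1 (DUP): []
step 2 (PUSH -87): [-87]
step 3 (DUP): [-87, -87]
step 4 (PUSH -51): [-87, -87, -51]
step 5 (MUL): [-87, 4437]
step 6 (PUSH 98): [-87, 4437, 98]

[-87, 4437, 98]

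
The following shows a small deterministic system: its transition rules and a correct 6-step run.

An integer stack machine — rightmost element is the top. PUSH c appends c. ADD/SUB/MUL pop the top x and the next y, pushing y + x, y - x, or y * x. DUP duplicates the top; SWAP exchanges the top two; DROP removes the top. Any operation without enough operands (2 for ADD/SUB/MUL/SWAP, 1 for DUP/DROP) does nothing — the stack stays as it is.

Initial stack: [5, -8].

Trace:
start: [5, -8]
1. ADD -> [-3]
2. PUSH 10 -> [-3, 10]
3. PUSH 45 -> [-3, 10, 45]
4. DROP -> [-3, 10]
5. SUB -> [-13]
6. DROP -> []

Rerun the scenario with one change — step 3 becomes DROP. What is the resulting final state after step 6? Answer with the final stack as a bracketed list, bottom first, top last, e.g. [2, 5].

[]

(re-executing from step 3 with the substitution; state before step 3: [-3, 10])
3. DROP -> [-3]
4. DROP -> []
5. SUB -> []
6. DROP -> []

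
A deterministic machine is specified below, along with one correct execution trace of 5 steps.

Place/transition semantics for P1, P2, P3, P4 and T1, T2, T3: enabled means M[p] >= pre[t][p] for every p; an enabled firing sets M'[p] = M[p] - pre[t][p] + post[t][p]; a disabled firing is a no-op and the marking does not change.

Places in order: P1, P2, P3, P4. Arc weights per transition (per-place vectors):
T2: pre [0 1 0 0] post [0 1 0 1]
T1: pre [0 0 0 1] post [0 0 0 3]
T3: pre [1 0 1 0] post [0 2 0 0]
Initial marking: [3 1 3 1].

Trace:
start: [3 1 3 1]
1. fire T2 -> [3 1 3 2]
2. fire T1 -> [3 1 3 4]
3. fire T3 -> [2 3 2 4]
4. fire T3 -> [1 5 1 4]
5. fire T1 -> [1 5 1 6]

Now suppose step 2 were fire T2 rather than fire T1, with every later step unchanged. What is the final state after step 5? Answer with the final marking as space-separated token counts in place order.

1 5 1 5

(re-executing from step 2 with the substitution; state before step 2: [3 1 3 2])
2. fire T2 -> [3 1 3 3]
3. fire T3 -> [2 3 2 3]
4. fire T3 -> [1 5 1 3]
5. fire T1 -> [1 5 1 5]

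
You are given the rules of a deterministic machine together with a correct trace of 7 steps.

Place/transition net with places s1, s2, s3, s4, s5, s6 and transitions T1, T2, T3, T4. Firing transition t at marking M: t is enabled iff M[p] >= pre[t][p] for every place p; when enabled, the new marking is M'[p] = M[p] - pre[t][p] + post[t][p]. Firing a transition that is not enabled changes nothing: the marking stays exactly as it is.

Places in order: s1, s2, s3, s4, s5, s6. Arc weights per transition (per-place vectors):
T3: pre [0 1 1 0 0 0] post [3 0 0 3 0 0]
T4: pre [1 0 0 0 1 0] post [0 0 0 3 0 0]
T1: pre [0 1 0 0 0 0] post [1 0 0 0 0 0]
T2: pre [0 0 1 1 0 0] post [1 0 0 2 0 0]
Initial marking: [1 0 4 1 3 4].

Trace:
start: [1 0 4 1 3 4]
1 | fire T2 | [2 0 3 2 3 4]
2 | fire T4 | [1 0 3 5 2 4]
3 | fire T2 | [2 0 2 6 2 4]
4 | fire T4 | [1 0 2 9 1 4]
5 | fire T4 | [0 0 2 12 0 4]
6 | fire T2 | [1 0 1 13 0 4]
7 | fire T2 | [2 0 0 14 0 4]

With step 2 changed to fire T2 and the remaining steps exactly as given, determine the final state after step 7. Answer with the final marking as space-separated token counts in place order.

3 0 0 11 1 4

(re-executing from step 2 with the substitution; state before step 2: [2 0 3 2 3 4])
2 | fire T2 | [3 0 2 3 3 4]
3 | fire T2 | [4 0 1 4 3 4]
4 | fire T4 | [3 0 1 7 2 4]
5 | fire T4 | [2 0 1 10 1 4]
6 | fire T2 | [3 0 0 11 1 4]
7 | fire T2 | [3 0 0 11 1 4]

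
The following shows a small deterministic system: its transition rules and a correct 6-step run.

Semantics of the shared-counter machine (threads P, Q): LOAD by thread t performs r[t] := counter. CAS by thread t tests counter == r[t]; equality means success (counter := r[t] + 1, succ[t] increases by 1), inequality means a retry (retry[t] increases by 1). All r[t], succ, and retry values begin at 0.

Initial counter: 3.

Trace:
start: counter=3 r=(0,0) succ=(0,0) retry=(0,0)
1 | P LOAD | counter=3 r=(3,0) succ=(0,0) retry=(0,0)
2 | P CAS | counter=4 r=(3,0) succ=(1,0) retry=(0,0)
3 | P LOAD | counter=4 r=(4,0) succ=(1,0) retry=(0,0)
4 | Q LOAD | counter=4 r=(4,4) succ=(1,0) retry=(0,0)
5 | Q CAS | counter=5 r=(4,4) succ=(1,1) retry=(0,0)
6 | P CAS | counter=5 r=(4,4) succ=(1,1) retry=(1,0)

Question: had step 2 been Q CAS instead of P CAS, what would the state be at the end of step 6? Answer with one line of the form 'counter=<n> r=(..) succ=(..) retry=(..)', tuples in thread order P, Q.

(re-executing from step 2 with the substitution; state before step 2: counter=3 r=(3,0) succ=(0,0) retry=(0,0))
2 | Q CAS | counter=3 r=(3,0) succ=(0,0) retry=(0,1)
3 | P LOAD | counter=3 r=(3,0) succ=(0,0) retry=(0,1)
4 | Q LOAD | counter=3 r=(3,3) succ=(0,0) retry=(0,1)
5 | Q CAS | counter=4 r=(3,3) succ=(0,1) retry=(0,1)
6 | P CAS | counter=4 r=(3,3) succ=(0,1) retry=(1,1)

counter=4 r=(3,3) succ=(0,1) retry=(1,1)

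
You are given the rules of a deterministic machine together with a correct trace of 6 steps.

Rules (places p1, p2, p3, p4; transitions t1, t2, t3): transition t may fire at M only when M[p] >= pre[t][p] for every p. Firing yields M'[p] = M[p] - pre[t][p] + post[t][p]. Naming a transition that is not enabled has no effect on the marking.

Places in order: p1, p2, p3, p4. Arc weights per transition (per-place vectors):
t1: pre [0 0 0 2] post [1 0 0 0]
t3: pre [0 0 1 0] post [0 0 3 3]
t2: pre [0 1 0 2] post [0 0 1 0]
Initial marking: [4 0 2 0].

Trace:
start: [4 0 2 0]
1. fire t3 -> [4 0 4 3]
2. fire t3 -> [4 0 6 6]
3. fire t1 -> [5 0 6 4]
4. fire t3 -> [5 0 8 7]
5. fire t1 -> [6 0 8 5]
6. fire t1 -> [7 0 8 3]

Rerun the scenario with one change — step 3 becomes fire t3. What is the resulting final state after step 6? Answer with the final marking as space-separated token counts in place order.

6 0 10 8

(re-executing from step 3 with the substitution; state before step 3: [4 0 6 6])
3. fire t3 -> [4 0 8 9]
4. fire t3 -> [4 0 10 12]
5. fire t1 -> [5 0 10 10]
6. fire t1 -> [6 0 10 8]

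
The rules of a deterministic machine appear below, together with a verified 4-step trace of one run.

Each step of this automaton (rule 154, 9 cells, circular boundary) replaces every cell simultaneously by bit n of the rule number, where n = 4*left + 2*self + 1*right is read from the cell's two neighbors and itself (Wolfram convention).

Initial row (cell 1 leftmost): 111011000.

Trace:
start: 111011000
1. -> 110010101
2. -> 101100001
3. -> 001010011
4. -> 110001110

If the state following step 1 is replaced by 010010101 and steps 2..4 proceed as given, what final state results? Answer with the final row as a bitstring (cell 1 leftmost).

state after step 1 := 010010101
2. -> 001100000
3. -> 011010000
4. -> 110001000

110001000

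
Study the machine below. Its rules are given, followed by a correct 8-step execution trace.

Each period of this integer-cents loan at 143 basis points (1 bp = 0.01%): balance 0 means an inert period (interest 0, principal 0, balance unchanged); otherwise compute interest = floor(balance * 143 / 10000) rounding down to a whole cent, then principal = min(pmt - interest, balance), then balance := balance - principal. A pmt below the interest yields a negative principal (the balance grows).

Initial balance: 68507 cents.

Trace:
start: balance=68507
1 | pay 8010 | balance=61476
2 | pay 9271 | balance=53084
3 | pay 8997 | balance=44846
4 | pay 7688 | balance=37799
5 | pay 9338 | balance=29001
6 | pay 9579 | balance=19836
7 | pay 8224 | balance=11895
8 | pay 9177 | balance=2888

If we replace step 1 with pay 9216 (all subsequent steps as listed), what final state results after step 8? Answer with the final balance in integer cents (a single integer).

(re-executing from step 1 with the substitution; state before step 1: balance=68507)
1 | pay 9216 | balance=60270
2 | pay 9271 | balance=51860
3 | pay 8997 | balance=43604
4 | pay 7688 | balance=36539
5 | pay 9338 | balance=27723
6 | pay 9579 | balance=18540
7 | pay 8224 | balance=10581
8 | pay 9177 | balance=1555

1555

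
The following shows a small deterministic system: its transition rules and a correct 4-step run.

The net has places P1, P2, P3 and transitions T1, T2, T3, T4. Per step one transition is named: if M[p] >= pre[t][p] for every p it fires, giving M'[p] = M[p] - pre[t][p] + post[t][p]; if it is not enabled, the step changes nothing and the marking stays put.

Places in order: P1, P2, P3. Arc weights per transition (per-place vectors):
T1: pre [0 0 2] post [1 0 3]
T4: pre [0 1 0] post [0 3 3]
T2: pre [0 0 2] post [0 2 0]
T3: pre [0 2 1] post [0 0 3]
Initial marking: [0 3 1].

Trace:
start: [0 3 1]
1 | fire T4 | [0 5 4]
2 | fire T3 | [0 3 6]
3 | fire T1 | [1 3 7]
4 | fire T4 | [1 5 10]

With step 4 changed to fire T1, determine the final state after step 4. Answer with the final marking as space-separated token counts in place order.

2 3 8

(re-executing from step 4 with the substitution; state before step 4: [1 3 7])
4 | fire T1 | [2 3 8]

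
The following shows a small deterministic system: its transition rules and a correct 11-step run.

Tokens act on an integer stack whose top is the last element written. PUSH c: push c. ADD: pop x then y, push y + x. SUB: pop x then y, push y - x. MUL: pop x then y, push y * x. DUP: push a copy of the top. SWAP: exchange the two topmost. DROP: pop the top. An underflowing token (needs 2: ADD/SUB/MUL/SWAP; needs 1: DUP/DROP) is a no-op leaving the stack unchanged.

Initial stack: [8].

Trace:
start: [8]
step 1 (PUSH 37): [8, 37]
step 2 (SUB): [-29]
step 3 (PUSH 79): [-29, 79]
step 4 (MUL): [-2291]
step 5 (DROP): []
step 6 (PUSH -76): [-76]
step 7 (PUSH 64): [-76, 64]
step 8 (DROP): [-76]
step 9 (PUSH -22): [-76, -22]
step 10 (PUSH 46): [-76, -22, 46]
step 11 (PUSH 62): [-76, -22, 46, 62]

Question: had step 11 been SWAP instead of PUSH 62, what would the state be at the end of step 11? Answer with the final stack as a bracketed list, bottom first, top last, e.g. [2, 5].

(re-executing from step 11 with the substitution; state before step 11: [-76, -22, 46])
step 11 (SWAP): [-76, 46, -22]

[-76, 46, -22]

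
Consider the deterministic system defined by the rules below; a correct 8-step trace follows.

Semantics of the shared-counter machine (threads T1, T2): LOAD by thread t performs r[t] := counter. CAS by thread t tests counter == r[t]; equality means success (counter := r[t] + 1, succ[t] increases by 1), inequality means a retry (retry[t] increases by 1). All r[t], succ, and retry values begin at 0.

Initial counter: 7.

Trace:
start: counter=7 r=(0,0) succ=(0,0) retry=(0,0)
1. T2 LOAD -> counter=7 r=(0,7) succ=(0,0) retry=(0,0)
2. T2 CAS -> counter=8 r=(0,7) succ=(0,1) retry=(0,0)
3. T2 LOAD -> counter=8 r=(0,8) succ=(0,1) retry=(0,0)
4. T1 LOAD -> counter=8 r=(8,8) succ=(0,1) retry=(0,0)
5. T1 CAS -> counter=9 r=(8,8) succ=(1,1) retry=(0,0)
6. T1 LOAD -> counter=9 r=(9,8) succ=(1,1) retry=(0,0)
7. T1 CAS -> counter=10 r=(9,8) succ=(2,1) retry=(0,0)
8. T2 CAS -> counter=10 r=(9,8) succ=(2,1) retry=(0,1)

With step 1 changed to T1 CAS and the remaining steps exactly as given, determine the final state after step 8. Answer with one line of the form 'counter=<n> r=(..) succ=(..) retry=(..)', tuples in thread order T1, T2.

(re-executing from step 1 with the substitution; state before step 1: counter=7 r=(0,0) succ=(0,0) retry=(0,0))
1. T1 CAS -> counter=7 r=(0,0) succ=(0,0) retry=(1,0)
2. T2 CAS -> counter=7 r=(0,0) succ=(0,0) retry=(1,1)
3. T2 LOAD -> counter=7 r=(0,7) succ=(0,0) retry=(1,1)
4. T1 LOAD -> counter=7 r=(7,7) succ=(0,0) retry=(1,1)
5. T1 CAS -> counter=8 r=(7,7) succ=(1,0) retry=(1,1)
6. T1 LOAD -> counter=8 r=(8,7) succ=(1,0) retry=(1,1)
7. T1 CAS -> counter=9 r=(8,7) succ=(2,0) retry=(1,1)
8. T2 CAS -> counter=9 r=(8,7) succ=(2,0) retry=(1,2)

counter=9 r=(8,7) succ=(2,0) retry=(1,2)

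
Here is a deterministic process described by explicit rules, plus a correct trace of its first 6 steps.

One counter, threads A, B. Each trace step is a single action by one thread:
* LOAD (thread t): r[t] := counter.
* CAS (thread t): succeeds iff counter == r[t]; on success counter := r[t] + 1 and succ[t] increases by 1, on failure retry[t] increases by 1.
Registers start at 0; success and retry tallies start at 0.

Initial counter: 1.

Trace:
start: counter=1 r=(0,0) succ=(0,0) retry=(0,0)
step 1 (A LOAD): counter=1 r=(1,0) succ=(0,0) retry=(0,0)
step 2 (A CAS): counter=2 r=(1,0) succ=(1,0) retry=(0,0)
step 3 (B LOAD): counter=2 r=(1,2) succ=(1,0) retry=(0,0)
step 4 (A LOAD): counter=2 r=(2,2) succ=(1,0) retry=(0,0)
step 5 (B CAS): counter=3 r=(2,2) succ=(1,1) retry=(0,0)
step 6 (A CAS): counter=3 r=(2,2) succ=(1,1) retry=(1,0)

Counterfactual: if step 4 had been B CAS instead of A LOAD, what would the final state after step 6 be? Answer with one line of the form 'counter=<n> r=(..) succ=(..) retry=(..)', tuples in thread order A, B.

counter=3 r=(1,2) succ=(1,1) retry=(1,1)

(re-executing from step 4 with the substitution; state before step 4: counter=2 r=(1,2) succ=(1,0) retry=(0,0))
step 4 (B CAS): counter=3 r=(1,2) succ=(1,1) retry=(0,0)
step 5 (B CAS): counter=3 r=(1,2) succ=(1,1) retry=(0,1)
step 6 (A CAS): counter=3 r=(1,2) succ=(1,1) retry=(1,1)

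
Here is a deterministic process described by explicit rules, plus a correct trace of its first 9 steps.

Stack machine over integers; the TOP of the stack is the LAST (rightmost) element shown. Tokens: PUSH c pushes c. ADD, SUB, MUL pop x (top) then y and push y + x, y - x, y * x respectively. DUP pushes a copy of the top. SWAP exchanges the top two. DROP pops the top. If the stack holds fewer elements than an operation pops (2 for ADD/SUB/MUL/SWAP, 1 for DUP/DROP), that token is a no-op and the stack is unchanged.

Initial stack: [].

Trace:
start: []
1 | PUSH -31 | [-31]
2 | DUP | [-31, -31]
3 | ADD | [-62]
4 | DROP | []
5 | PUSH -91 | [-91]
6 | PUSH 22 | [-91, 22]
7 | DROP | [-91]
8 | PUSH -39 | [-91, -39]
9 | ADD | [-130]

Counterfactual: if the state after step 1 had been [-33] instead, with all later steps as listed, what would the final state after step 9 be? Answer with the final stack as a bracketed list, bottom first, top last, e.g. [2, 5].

[-130]

state after step 1 := [-33]
2 | DUP | [-33, -33]
3 | ADD | [-66]
4 | DROP | []
5 | PUSH -91 | [-91]
6 | PUSH 22 | [-91, 22]
7 | DROP | [-91]
8 | PUSH -39 | [-91, -39]
9 | ADD | [-130]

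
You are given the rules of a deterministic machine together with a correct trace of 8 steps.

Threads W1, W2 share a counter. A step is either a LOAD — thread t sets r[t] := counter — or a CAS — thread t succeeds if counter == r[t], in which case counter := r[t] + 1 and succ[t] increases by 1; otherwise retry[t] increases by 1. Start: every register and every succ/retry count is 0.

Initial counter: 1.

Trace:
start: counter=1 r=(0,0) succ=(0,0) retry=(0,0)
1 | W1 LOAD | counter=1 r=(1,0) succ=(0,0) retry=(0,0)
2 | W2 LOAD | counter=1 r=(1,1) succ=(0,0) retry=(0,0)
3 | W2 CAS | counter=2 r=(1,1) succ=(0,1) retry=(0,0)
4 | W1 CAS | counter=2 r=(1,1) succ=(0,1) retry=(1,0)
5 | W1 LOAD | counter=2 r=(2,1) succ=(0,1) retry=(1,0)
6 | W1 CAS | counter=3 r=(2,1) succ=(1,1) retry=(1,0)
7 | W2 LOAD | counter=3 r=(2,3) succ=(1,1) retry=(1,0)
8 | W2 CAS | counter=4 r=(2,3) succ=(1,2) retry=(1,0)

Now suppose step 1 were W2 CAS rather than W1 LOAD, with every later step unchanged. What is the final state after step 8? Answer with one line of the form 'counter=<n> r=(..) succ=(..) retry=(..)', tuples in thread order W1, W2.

(re-executing from step 1 with the substitution; state before step 1: counter=1 r=(0,0) succ=(0,0) retry=(0,0))
1 | W2 CAS | counter=1 r=(0,0) succ=(0,0) retry=(0,1)
2 | W2 LOAD | counter=1 r=(0,1) succ=(0,0) retry=(0,1)
3 | W2 CAS | counter=2 r=(0,1) succ=(0,1) retry=(0,1)
4 | W1 CAS | counter=2 r=(0,1) succ=(0,1) retry=(1,1)
5 | W1 LOAD | counter=2 r=(2,1) succ=(0,1) retry=(1,1)
6 | W1 CAS | counter=3 r=(2,1) succ=(1,1) retry=(1,1)
7 | W2 LOAD | counter=3 r=(2,3) succ=(1,1) retry=(1,1)
8 | W2 CAS | counter=4 r=(2,3) succ=(1,2) retry=(1,1)

counter=4 r=(2,3) succ=(1,2) retry=(1,1)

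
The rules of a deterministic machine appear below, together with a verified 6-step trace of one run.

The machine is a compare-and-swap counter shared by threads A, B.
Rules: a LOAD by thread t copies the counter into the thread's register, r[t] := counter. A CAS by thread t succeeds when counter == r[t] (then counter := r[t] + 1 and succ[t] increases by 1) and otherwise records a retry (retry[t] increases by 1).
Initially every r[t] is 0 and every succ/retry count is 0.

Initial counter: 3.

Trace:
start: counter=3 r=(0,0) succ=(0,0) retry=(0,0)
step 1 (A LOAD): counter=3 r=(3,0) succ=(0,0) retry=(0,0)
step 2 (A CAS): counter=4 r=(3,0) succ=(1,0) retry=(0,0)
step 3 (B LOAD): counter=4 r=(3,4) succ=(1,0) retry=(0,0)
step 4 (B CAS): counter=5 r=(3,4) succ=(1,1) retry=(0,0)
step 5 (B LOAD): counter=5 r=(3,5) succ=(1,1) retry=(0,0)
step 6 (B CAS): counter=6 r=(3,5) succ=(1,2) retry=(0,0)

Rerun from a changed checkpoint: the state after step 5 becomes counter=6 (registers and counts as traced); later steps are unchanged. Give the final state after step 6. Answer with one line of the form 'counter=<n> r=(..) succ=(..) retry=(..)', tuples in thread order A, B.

state after step 5 := counter=6 r=(3,5) succ=(1,1) retry=(0,0)
step 6 (B CAS): counter=6 r=(3,5) succ=(1,1) retry=(0,1)

counter=6 r=(3,5) succ=(1,1) retry=(0,1)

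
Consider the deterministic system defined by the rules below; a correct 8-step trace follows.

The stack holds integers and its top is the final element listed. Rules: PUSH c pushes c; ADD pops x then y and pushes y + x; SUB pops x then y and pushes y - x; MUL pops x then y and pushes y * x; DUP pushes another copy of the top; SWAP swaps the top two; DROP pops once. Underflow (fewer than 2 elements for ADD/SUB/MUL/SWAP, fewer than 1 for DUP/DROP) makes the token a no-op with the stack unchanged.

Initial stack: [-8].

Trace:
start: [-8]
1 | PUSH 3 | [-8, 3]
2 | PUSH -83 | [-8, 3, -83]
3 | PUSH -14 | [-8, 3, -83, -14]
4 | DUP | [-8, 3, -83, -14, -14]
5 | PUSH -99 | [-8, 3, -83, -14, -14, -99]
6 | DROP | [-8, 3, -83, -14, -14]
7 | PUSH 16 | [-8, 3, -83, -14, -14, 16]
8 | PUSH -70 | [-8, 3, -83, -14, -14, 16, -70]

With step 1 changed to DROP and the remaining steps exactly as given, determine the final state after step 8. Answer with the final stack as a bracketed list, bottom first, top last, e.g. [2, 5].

(re-executing from step 1 with the substitution; state before step 1: [-8])
1 | DROP | []
2 | PUSH -83 | [-83]
3 | PUSH -14 | [-83, -14]
4 | DUP | [-83, -14, -14]
5 | PUSH -99 | [-83, -14, -14, -99]
6 | DROP | [-83, -14, -14]
7 | PUSH 16 | [-83, -14, -14, 16]
8 | PUSH -70 | [-83, -14, -14, 16, -70]

[-83, -14, -14, 16, -70]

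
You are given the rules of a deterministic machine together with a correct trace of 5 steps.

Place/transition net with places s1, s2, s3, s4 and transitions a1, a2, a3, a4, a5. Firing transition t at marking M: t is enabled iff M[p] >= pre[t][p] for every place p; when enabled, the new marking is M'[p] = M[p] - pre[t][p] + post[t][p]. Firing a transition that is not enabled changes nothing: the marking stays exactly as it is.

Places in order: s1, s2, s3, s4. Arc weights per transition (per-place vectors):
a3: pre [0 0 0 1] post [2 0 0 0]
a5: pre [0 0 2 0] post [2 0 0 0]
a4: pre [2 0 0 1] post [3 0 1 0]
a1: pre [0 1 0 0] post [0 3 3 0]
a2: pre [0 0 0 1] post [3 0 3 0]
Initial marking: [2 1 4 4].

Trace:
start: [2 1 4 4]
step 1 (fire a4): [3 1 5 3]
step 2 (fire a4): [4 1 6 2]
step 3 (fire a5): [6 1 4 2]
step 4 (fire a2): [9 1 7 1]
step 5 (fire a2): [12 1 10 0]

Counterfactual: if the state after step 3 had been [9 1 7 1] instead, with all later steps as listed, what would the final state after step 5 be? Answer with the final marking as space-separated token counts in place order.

state after step 3 := [9 1 7 1]
step 4 (fire a2): [12 1 10 0]
step 5 (fire a2): [12 1 10 0]

12 1 10 0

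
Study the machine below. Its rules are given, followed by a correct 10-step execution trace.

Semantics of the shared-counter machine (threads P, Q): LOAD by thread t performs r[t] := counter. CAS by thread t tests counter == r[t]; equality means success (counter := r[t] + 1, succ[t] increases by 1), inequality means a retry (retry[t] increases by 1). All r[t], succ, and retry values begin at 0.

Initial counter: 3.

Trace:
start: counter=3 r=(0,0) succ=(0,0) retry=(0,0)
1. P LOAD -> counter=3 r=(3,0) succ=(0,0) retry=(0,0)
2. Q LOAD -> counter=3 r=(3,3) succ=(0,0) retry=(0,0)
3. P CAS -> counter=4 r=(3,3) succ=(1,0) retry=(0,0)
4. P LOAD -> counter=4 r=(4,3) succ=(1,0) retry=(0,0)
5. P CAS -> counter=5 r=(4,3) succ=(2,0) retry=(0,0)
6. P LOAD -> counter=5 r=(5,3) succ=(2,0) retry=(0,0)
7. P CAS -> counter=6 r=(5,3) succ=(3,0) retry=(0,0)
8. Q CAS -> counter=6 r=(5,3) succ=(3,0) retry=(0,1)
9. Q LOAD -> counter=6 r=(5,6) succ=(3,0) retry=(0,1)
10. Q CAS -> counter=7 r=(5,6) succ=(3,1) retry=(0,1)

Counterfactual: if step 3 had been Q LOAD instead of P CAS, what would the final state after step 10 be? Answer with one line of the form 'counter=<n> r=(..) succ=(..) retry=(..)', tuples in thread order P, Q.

counter=6 r=(4,5) succ=(2,1) retry=(0,1)

(re-executing from step 3 with the substitution; state before step 3: counter=3 r=(3,3) succ=(0,0) retry=(0,0))
3. Q LOAD -> counter=3 r=(3,3) succ=(0,0) retry=(0,0)
4. P LOAD -> counter=3 r=(3,3) succ=(0,0) retry=(0,0)
5. P CAS -> counter=4 r=(3,3) succ=(1,0) retry=(0,0)
6. P LOAD -> counter=4 r=(4,3) succ=(1,0) retry=(0,0)
7. P CAS -> counter=5 r=(4,3) succ=(2,0) retry=(0,0)
8. Q CAS -> counter=5 r=(4,3) succ=(2,0) retry=(0,1)
9. Q LOAD -> counter=5 r=(4,5) succ=(2,0) retry=(0,1)
10. Q CAS -> counter=6 r=(4,5) succ=(2,1) retry=(0,1)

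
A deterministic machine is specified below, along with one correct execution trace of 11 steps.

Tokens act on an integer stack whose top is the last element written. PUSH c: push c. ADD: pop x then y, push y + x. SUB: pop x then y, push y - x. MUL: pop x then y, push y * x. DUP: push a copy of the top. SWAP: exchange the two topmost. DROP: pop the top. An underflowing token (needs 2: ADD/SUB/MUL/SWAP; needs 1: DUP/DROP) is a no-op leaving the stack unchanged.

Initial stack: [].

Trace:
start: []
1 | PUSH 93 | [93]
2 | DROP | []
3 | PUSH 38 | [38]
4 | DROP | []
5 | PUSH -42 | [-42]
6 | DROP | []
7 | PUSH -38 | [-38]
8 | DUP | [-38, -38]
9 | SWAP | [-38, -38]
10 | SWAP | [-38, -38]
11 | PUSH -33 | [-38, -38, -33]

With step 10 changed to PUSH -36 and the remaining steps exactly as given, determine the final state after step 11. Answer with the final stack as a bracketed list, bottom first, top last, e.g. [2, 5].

[-38, -38, -36, -33]

(re-executing from step 10 with the substitution; state before step 10: [-38, -38])
10 | PUSH -36 | [-38, -38, -36]
11 | PUSH -33 | [-38, -38, -36, -33]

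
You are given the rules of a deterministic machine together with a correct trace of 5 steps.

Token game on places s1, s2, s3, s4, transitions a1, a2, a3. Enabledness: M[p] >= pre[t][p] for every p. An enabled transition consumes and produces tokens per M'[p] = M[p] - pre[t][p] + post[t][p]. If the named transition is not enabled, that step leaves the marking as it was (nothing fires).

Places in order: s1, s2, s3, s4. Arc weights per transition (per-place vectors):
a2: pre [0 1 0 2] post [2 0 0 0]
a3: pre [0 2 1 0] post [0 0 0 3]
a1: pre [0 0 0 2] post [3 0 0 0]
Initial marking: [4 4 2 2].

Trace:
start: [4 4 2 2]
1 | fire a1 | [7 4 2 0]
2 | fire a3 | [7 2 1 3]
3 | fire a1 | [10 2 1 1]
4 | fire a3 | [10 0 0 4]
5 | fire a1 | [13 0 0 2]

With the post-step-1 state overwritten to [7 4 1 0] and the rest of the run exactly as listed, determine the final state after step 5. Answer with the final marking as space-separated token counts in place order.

state after step 1 := [7 4 1 0]
2 | fire a3 | [7 2 0 3]
3 | fire a1 | [10 2 0 1]
4 | fire a3 | [10 2 0 1]
5 | fire a1 | [10 2 0 1]

10 2 0 1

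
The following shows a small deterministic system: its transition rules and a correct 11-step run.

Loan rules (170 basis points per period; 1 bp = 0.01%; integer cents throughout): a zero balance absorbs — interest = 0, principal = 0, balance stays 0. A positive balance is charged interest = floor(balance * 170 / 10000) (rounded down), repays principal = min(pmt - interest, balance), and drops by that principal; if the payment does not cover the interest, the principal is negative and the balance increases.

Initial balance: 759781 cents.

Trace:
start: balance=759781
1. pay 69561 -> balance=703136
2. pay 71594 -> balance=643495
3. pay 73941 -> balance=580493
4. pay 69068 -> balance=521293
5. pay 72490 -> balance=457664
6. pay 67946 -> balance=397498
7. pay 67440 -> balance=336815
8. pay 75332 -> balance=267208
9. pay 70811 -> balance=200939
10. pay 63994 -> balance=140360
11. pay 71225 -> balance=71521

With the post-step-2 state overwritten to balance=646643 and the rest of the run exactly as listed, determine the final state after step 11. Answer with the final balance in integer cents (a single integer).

75185

state after step 2 := balance=646643
3. pay 73941 -> balance=583694
4. pay 69068 -> balance=524548
5. pay 72490 -> balance=460975
6. pay 67946 -> balance=400865
7. pay 67440 -> balance=340239
8. pay 75332 -> balance=270691
9. pay 70811 -> balance=204481
10. pay 63994 -> balance=143963
11. pay 71225 -> balance=75185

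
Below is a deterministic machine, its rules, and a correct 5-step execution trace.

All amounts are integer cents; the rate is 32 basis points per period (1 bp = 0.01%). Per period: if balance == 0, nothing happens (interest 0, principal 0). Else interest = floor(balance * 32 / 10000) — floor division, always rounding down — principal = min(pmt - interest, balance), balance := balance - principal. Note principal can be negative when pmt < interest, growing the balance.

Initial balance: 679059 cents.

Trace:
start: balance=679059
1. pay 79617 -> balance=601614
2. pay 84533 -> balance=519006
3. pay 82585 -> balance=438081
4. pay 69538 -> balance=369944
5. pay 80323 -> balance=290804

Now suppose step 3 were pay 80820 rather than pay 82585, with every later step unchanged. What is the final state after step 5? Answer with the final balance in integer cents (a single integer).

292581

(re-executing from step 3 with the substitution; state before step 3: balance=519006)
3. pay 80820 -> balance=439846
4. pay 69538 -> balance=371715
5. pay 80323 -> balance=292581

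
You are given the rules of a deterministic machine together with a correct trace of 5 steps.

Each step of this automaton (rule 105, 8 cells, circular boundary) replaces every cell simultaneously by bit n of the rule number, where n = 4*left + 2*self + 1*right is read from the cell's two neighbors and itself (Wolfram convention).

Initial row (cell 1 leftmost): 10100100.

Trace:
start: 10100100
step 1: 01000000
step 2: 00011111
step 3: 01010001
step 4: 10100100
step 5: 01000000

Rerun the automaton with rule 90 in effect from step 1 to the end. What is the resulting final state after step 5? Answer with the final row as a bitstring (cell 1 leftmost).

(re-executing steps 1..5 under rule 90; state before step 1: 10100100)
step 1: 00011011
step 2: 10111011
step 3: 10101010
step 4: 00000000
step 5: 00000000

00000000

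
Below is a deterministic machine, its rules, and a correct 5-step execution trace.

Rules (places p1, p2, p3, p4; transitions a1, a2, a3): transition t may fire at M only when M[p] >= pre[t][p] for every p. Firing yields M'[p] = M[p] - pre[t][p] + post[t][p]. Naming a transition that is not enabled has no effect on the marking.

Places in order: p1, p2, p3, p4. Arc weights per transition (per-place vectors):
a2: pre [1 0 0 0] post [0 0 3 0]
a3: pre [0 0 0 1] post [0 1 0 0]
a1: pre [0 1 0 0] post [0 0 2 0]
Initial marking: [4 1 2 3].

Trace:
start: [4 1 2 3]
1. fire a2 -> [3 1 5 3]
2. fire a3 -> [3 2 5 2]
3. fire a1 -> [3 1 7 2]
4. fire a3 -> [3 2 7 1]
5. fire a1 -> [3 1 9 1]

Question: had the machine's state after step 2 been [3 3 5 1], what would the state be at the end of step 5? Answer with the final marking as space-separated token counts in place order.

state after step 2 := [3 3 5 1]
3. fire a1 -> [3 2 7 1]
4. fire a3 -> [3 3 7 0]
5. fire a1 -> [3 2 9 0]

3 2 9 0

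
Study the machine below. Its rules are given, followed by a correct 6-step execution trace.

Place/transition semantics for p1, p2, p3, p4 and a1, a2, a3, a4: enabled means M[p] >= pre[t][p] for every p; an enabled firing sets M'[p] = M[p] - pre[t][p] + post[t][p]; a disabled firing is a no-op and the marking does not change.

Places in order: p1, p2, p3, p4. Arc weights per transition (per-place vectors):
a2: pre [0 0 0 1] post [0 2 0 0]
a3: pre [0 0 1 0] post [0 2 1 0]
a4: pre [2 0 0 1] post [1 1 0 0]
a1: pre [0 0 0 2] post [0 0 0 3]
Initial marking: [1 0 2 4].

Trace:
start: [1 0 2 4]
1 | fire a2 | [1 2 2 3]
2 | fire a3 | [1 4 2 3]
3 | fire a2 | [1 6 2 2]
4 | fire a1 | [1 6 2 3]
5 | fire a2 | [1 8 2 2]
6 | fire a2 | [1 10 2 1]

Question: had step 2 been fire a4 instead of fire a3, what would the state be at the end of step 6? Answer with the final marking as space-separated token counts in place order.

(re-executing from step 2 with the substitution; state before step 2: [1 2 2 3])
2 | fire a4 | [1 2 2 3]
3 | fire a2 | [1 4 2 2]
4 | fire a1 | [1 4 2 3]
5 | fire a2 | [1 6 2 2]
6 | fire a2 | [1 8 2 1]

1 8 2 1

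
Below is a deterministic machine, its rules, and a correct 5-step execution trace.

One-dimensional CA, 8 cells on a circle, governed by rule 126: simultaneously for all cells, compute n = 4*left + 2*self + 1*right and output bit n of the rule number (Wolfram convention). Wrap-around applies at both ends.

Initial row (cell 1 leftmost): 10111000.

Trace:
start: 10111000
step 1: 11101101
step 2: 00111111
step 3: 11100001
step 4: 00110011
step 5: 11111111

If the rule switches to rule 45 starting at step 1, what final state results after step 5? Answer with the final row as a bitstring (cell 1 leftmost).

11100010

(re-executing steps 1..5 under rule 45; state before step 1: 10111000)
step 1: 11100010
step 2: 10001011
step 3: 00101110
step 4: 10111000
step 5: 11100010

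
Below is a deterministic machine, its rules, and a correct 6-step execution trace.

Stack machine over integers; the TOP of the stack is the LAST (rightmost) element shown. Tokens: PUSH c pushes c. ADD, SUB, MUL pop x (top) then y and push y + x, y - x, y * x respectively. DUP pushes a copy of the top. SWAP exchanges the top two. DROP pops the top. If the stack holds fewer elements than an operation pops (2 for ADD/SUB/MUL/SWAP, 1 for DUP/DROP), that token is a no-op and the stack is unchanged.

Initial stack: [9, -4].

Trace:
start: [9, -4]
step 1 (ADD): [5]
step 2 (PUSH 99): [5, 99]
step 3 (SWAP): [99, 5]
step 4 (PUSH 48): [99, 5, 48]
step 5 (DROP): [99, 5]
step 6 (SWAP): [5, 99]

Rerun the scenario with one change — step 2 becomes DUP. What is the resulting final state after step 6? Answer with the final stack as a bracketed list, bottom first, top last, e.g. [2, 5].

[5, 5]

(re-executing from step 2 with the substitution; state before step 2: [5])
step 2 (DUP): [5, 5]
step 3 (SWAP): [5, 5]
step 4 (PUSH 48): [5, 5, 48]
step 5 (DROP): [5, 5]
step 6 (SWAP): [5, 5]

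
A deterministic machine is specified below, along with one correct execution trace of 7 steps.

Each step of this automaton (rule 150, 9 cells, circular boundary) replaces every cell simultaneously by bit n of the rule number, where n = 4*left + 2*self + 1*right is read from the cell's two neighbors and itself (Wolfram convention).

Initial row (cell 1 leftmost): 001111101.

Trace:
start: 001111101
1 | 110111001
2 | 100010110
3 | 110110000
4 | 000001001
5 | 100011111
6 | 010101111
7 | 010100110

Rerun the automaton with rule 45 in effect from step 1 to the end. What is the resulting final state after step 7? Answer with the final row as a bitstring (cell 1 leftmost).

010011000

(re-executing steps 1..7 under rule 45; state before step 1: 001111101)
1 | 001000011
2 | 001011010
3 | 101110110
4 | 111001101
5 | 000001011
6 | 011101110
7 | 010011000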